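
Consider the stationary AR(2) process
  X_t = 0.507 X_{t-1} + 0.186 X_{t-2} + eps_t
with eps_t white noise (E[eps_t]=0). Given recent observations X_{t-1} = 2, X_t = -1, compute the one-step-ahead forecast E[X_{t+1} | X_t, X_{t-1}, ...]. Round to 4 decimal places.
E[X_{t+1} \mid \mathcal F_t] = -0.1350

For an AR(p) model X_t = c + sum_i phi_i X_{t-i} + eps_t, the
one-step-ahead conditional mean is
  E[X_{t+1} | X_t, ...] = c + sum_i phi_i X_{t+1-i}.
Substitute known values:
  E[X_{t+1} | ...] = (0.507) * (-1) + (0.186) * (2)
                   = -0.1350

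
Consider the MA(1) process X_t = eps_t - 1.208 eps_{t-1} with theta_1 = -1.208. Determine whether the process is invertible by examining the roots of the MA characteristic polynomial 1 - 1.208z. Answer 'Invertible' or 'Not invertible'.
\text{Not invertible}

The MA(q) characteristic polynomial is P(z) = 1 - 1.208z.
Invertibility requires all roots to lie outside the unit circle, i.e. |z| > 1 for every root.
This is linear in z: 1 + (-1.208) z = 0  =>  z = -1/(-1.208) = 0.827815,  |z| = 0.827815.
Moduli of all roots: 0.8278.
All moduli strictly greater than 1? No.
Verdict: Not invertible.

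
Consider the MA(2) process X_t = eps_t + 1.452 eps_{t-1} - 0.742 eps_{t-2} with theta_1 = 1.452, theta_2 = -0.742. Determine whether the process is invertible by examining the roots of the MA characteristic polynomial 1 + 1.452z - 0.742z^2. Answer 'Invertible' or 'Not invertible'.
\text{Not invertible}

The MA(q) characteristic polynomial is P(z) = 1 + 1.452z - 0.742z^2.
Invertibility requires all roots to lie outside the unit circle, i.e. |z| > 1 for every root.
Set 1 + (1.452) z + (-0.742) z^2 = 0, i.e. a z^2 + b z + c = 0 with a = -0.742, b = 1.452, c = 1.
Discriminant D = b^2 - 4ac = (1.452)^2 - 4*(-0.742)*1 = 2.108304 - (-2.968) = 5.076304.
D >= 0, so the roots are real: z = (-b +/- sqrt(D)) / (2a) = (-1.452 +/- 2.253065) / (-1.484).
  z_1 = (-1.452 + 2.253065) / (-1.484) = -0.5398,   |z_1| = 0.5398.
  z_2 = (-1.452 - 2.253065) / (-1.484) = 2.4967,   |z_2| = 2.4967.
Moduli of all roots: 0.5398, 2.4967.
All moduli strictly greater than 1? No.
Verdict: Not invertible.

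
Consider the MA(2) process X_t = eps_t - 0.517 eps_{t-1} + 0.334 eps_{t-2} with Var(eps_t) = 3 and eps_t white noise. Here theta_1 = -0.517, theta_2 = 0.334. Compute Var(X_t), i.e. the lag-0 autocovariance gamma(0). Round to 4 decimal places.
\gamma(0) = 4.1365

For an MA(q) process X_t = eps_t + sum_i theta_i eps_{t-i} with
Var(eps_t) = sigma^2, the variance is
  gamma(0) = sigma^2 * (1 + sum_i theta_i^2).
  sum_i theta_i^2 = (-0.517)^2 + (0.334)^2 = 0.267289 + 0.111556 = 0.378845.
  gamma(0) = 3 * (1 + 0.378845) = 3 * 1.378845 = 4.136535, which rounds to 4.1365.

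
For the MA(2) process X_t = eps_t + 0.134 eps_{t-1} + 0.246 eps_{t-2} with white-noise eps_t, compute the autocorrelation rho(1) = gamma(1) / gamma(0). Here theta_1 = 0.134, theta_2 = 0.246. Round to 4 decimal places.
\rho(1) = 0.1548

For an MA(q) process with theta_0 = 1, the autocovariance is
  gamma(k) = sigma^2 * sum_{i=0..q-k} theta_i * theta_{i+k},
and rho(k) = gamma(k) / gamma(0). Sigma^2 cancels.
  numerator   = (1)*(0.134) + (0.134)*(0.246) = 0.166964.
  denominator = (1)^2 + (0.134)^2 + (0.246)^2 = 1.078472.
  rho(1) = 0.166964 / 1.078472 = 0.1548.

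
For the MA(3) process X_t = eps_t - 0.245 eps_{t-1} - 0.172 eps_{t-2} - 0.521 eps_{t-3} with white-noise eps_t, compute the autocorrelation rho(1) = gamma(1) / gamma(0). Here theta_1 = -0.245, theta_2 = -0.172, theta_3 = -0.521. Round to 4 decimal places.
\rho(1) = -0.0832

For an MA(q) process with theta_0 = 1, the autocovariance is
  gamma(k) = sigma^2 * sum_{i=0..q-k} theta_i * theta_{i+k},
and rho(k) = gamma(k) / gamma(0). Sigma^2 cancels.
  numerator   = (1)*(-0.245) + (-0.245)*(-0.172) + (-0.172)*(-0.521) = -0.113248.
  denominator = (1)^2 + (-0.245)^2 + (-0.172)^2 + (-0.521)^2 = 1.36105.
  rho(1) = -0.113248 / 1.36105 = -0.0832.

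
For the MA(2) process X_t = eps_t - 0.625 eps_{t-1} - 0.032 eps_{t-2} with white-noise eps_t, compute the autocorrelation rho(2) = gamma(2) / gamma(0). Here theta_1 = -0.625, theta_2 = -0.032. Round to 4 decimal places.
\rho(2) = -0.0230

For an MA(q) process with theta_0 = 1, the autocovariance is
  gamma(k) = sigma^2 * sum_{i=0..q-k} theta_i * theta_{i+k},
and rho(k) = gamma(k) / gamma(0). Sigma^2 cancels.
  numerator   = (1)*(-0.032) = -0.032.
  denominator = (1)^2 + (-0.625)^2 + (-0.032)^2 = 1.391649.
  rho(2) = -0.032 / 1.391649 = -0.0230.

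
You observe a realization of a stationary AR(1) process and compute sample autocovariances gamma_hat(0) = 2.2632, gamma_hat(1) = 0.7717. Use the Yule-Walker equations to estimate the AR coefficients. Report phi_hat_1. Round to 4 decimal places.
\hat\phi_{1} = 0.3410

The Yule-Walker equations for an AR(p) process read, in matrix form,
  Gamma_p phi = r_p,   with   (Gamma_p)_{ij} = gamma(|i - j|),
                       (r_p)_i = gamma(i),   i,j = 1..p.
Substitute the sample gammas (Toeplitz matrix and right-hand side of size 1):
  Gamma_p = [[2.2632]]
  r_p     = [0.7717]
With p = 1 this is the single equation gamma(0) phi_1 = gamma(1):
  phi_hat_1 = gamma(1) / gamma(0) = 0.7717 / 2.2632 = 0.3410.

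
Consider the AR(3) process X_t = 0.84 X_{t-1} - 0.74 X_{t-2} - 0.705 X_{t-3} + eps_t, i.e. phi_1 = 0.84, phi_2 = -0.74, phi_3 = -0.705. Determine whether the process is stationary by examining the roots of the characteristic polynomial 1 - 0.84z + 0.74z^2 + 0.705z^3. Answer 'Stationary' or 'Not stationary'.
\text{Not stationary}

The AR(p) characteristic polynomial is P(z) = 1 - 0.84z + 0.74z^2 + 0.705z^3.
Stationarity requires all roots to lie outside the unit circle, i.e. |z| > 1 for every root.
Degree 3: look for a simple real root z0 first, then factor out (1 - z/z0) and solve the remaining quadratic.
Testing z0 = -2: P(-2) = 1 + (-0.84)(-2) + (0.74)(-2)^2 + (0.705)(-2)^3
  = 1 + (1.68) + (2.96) + (-5.64) = 0.  So z_0 = -2 is a root, |z_0| = 2.
Divide out the factor (1 + 0.5 z) = (1 - z/z0) (since 1/z0 = -0.5):
  P(z) = (1 + 0.5 z)(1 + (-1.34) z + (1.41) z^2)
  [check: z-coef -1.34 - (-0.5) = -0.84; z^2-coef 1.41 - (-0.5)(-1.34) = 0.74; z^3-coef -(-0.5)(1.41) = 0.705.]
Remaining roots from the quadratic factor 1 + (-1.34) z + (1.41) z^2:
  Set 1 + (-1.34) z + (1.41) z^2 = 0, i.e. a z^2 + b z + c = 0 with a = 1.41, b = -1.34, c = 1.
  Discriminant D = b^2 - 4ac = (-1.34)^2 - 4*(1.41)*1 = 1.7956 - (5.64) = -3.8444.
  D < 0, so the roots are the complex-conjugate pair z = (-b +/- i sqrt(-D)) / (2a) = 0.4752 +/- 0.6953i.
  For a conjugate pair |z|^2 = z * conj(z) = (product of roots) = c/a = 1/(1.41) = 0.70922, so |z| = sqrt(0.70922) = 0.8422 for both roots.
Moduli of all roots: 2.0000, 0.8422, 0.8422.
All moduli strictly greater than 1? No.
Verdict: Not stationary.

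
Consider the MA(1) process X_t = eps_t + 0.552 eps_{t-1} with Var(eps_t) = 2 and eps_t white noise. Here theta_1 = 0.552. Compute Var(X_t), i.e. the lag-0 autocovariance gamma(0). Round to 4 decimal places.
\gamma(0) = 2.6094

For an MA(q) process X_t = eps_t + sum_i theta_i eps_{t-i} with
Var(eps_t) = sigma^2, the variance is
  gamma(0) = sigma^2 * (1 + sum_i theta_i^2).
  sum_i theta_i^2 = (0.552)^2 = 0.304704.
  gamma(0) = 2 * (1 + 0.304704) = 2 * 1.304704 = 2.609408, which rounds to 2.6094.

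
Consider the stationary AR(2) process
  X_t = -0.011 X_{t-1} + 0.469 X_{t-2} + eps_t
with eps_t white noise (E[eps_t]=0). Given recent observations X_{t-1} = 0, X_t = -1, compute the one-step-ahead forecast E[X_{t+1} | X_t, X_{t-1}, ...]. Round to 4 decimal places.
E[X_{t+1} \mid \mathcal F_t] = 0.0110

For an AR(p) model X_t = c + sum_i phi_i X_{t-i} + eps_t, the
one-step-ahead conditional mean is
  E[X_{t+1} | X_t, ...] = c + sum_i phi_i X_{t+1-i}.
Substitute known values:
  E[X_{t+1} | ...] = (-0.011) * (-1) + (0.469) * (0)
                   = 0.0110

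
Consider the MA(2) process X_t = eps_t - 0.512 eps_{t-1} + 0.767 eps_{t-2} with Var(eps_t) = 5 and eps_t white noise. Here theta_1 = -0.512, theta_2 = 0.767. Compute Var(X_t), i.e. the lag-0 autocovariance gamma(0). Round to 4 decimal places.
\gamma(0) = 9.2522

For an MA(q) process X_t = eps_t + sum_i theta_i eps_{t-i} with
Var(eps_t) = sigma^2, the variance is
  gamma(0) = sigma^2 * (1 + sum_i theta_i^2).
  sum_i theta_i^2 = (-0.512)^2 + (0.767)^2 = 0.262144 + 0.588289 = 0.850433.
  gamma(0) = 5 * (1 + 0.850433) = 5 * 1.850433 = 9.252165, which rounds to 9.2522.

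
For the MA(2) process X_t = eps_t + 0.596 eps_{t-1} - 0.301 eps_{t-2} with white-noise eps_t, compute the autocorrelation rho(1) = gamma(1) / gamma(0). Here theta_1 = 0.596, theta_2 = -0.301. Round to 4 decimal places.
\rho(1) = 0.2881

For an MA(q) process with theta_0 = 1, the autocovariance is
  gamma(k) = sigma^2 * sum_{i=0..q-k} theta_i * theta_{i+k},
and rho(k) = gamma(k) / gamma(0). Sigma^2 cancels.
  numerator   = (1)*(0.596) + (0.596)*(-0.301) = 0.416604.
  denominator = (1)^2 + (0.596)^2 + (-0.301)^2 = 1.445817.
  rho(1) = 0.416604 / 1.445817 = 0.2881.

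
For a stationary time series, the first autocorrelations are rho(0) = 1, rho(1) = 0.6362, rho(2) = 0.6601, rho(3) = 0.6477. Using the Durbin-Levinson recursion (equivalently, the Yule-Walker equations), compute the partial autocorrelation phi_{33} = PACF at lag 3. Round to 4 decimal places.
\phi_{33} = 0.2779

The PACF at lag k is phi_{kk}, the last component of the solution
to the Yule-Walker system G_k phi = r_k where
  (G_k)_{ij} = rho(|i - j|), (r_k)_i = rho(i), i,j = 1..k.
Equivalently, Durbin-Levinson gives phi_{kk} iteratively:
  phi_{11} = rho(1)
  phi_{kk} = [rho(k) - sum_{j=1..k-1} phi_{k-1,j} rho(k-j)]
            / [1 - sum_{j=1..k-1} phi_{k-1,j} rho(j)],
  phi_{k,j} = phi_{k-1,j} - phi_{kk} phi_{k-1,k-j},  j = 1..k-1.
Step k = 1:
  phi_11 = rho(1) = 0.6362.
Step k = 2:
  phi_22 = [rho(2) - phi_11 rho(1)] / [1 - phi_11 rho(1)] = [0.6601 - (0.6362)(0.6362)] / [1 - (0.6362)(0.6362)]
         = 0.25534956 / 0.59524956 = 0.428979.
  Update: phi_21 = phi_11 - phi_22 phi_11 = 0.6362 - (0.428979)(0.6362) = 0.363284.
Step k = 3:
  phi_33 = [rho(3) - phi_21 rho(2) - phi_22 rho(1)] / [1 - phi_21 rho(1) - phi_22 rho(2)]
    numerator   = 0.6477 - (0.363284)(0.6601) - (0.428979)(0.6362) = 0.13498008
    denominator = 1 - (0.363284)(0.6362) - (0.428979)(0.6601) = 0.48570996
  phi_33 = 0.13498008 / 0.48570996 = 0.2779.
Therefore phi_{33} = 0.2779.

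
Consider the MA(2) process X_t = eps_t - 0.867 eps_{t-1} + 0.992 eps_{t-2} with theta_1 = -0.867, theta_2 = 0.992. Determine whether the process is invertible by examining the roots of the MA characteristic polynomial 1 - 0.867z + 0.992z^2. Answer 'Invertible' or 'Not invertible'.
\text{Invertible}

The MA(q) characteristic polynomial is P(z) = 1 - 0.867z + 0.992z^2.
Invertibility requires all roots to lie outside the unit circle, i.e. |z| > 1 for every root.
Set 1 + (-0.867) z + (0.992) z^2 = 0, i.e. a z^2 + b z + c = 0 with a = 0.992, b = -0.867, c = 1.
Discriminant D = b^2 - 4ac = (-0.867)^2 - 4*(0.992)*1 = 0.751689 - (3.968) = -3.216311.
D < 0, so the roots are the complex-conjugate pair z = (-b +/- i sqrt(-D)) / (2a) = 0.437 +/- 0.9039i.
For a conjugate pair |z|^2 = z * conj(z) = (product of roots) = c/a = 1/(0.992) = 1.008065, so |z| = sqrt(1.008065) = 1.004 for both roots.
Moduli of all roots: 1.0040, 1.0040.
All moduli strictly greater than 1? Yes.
Verdict: Invertible.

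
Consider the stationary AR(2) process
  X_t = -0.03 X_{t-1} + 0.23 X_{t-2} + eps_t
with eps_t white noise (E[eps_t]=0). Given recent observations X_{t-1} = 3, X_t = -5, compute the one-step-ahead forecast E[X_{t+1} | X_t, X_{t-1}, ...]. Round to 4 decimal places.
E[X_{t+1} \mid \mathcal F_t] = 0.8400

For an AR(p) model X_t = c + sum_i phi_i X_{t-i} + eps_t, the
one-step-ahead conditional mean is
  E[X_{t+1} | X_t, ...] = c + sum_i phi_i X_{t+1-i}.
Substitute known values:
  E[X_{t+1} | ...] = (-0.03) * (-5) + (0.23) * (3)
                   = 0.8400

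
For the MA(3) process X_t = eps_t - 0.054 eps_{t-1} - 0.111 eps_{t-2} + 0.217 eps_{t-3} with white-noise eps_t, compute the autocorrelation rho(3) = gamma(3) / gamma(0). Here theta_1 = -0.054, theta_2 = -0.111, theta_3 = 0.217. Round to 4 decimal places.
\rho(3) = 0.2043

For an MA(q) process with theta_0 = 1, the autocovariance is
  gamma(k) = sigma^2 * sum_{i=0..q-k} theta_i * theta_{i+k},
and rho(k) = gamma(k) / gamma(0). Sigma^2 cancels.
  numerator   = (1)*(0.217) = 0.217.
  denominator = (1)^2 + (-0.054)^2 + (-0.111)^2 + (0.217)^2 = 1.062326.
  rho(3) = 0.217 / 1.062326 = 0.2043.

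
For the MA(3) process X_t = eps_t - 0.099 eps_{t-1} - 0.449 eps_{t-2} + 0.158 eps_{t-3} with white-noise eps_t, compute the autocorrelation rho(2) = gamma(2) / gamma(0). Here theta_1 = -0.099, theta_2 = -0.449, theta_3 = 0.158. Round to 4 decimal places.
\rho(2) = -0.3758

For an MA(q) process with theta_0 = 1, the autocovariance is
  gamma(k) = sigma^2 * sum_{i=0..q-k} theta_i * theta_{i+k},
and rho(k) = gamma(k) / gamma(0). Sigma^2 cancels.
  numerator   = (1)*(-0.449) + (-0.099)*(0.158) = -0.464642.
  denominator = (1)^2 + (-0.099)^2 + (-0.449)^2 + (0.158)^2 = 1.236366.
  rho(2) = -0.464642 / 1.236366 = -0.3758.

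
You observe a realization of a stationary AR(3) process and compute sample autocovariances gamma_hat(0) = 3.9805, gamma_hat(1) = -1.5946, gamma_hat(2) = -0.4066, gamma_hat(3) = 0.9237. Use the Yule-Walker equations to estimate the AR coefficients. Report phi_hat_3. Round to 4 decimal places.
\hat\phi_{3} = 0.0700

The Yule-Walker equations for an AR(p) process read, in matrix form,
  Gamma_p phi = r_p,   with   (Gamma_p)_{ij} = gamma(|i - j|),
                       (r_p)_i = gamma(i),   i,j = 1..p.
Substitute the sample gammas (Toeplitz matrix and right-hand side of size 3):
  Gamma_p = [[3.9805, -1.5946, -0.4066], [-1.5946, 3.9805, -1.5946], [-0.4066, -1.5946, 3.9805]]
  r_p     = [-1.5946, -0.4066, 0.9237]
Written out (R1..R3):
  (R1) 3.9805 phi_1 - 1.5946 phi_2 - 0.4066 phi_3 = -1.5946
  (R2) -1.5946 phi_1 + 3.9805 phi_2 - 1.5946 phi_3 = -0.4066
  (R3) -0.4066 phi_1 - 1.5946 phi_2 + 3.9805 phi_3 = 0.9237
Gaussian elimination:
  R2 <- R2 - (-1.5946/3.9805) R1 = R2 - (-0.400603) R1:  3.341699 phi_2 - 1.757485 phi_3 = -1.045401
  R3 <- R3 - (-0.4066/3.9805) R1 = R3 - (-0.102148) R1:  -1.757485 phi_2 + 3.938967 phi_3 = 0.760815
  R3 <- R3 - (-1.757485/3.341699) R2 = R3 - (-0.525926) R2:  3.01466 phi_3 = 0.211011
Back-substitution:
  phi_hat_3 = 0.211011 / 3.01466 = 0.069995
  phi_hat_2 = (-1.045401 - (-1.757485)(0.069995)) / 3.341699 = -0.276023
  phi_hat_1 = (-1.5946 - (-1.5946)(-0.276023) - (-0.4066)(0.069995)) / 3.9805 = -0.504029
So phi_hat = [-0.5040, -0.2760, 0.0700].
Therefore phi_hat_3 = 0.0700.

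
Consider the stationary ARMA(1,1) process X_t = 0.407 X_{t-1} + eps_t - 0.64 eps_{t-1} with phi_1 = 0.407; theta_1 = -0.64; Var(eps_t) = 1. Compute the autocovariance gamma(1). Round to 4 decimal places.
\gamma(1) = -0.2065

Multiply the model equation by X_{t-k} and take expectations. With theta_0 = psi_0 = 1 and psi_j the MA(infinity) weights, this gives
  gamma(k) - sum_i phi_i gamma(k-i) = c_k,
  c_k = sigma^2 * sum_{j=k..q} theta_j psi_{j-k}   (c_k = 0 for k > q),
using gamma(-m) = gamma(m).
psi-weights needed (psi_j = theta_j + sum_i phi_i psi_{j-i}):
  psi_1 = theta_1 + phi_1 = -0.64 + (0.407) = -0.233
Right-hand sides:
  c_0 = sigma^2 (1 + theta_1 psi_1) = 1 * (1 + (-0.64)(-0.233)) = 1 * 1.14912 = 1.14912
  c_1 = sigma^2 theta_1 = 1 * (-0.64) = -0.64
  c_2 = 0
Equations for k = 0 and k = 1 (AR order 1):
  gamma(0) = phi_1 gamma(1) + c_0
  gamma(1) = phi_1 gamma(0) + c_1
Substituting the second into the first: gamma(0) (1 - phi_1^2) = c_0 + phi_1 c_1, so
  gamma(0) = (c_0 + phi_1 c_1) / (1 - phi_1^2) = (1.14912 + (0.407)(-0.64)) / (1 - (0.407)^2) = 0.88864 / 0.834351 = 1.065067.
  gamma(1) = phi_1 gamma(0) + c_1 = (0.407)(1.065067) + (-0.64) = -0.206518.
Therefore gamma(1) = -0.2065 (to 4 decimal places).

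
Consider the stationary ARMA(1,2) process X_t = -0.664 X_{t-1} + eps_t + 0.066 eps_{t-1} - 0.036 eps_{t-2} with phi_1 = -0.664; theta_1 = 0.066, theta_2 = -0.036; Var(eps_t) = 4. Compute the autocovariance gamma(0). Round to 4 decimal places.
\gamma(0) = 6.3631

Multiply the model equation by X_{t-k} and take expectations. With theta_0 = psi_0 = 1 and psi_j the MA(infinity) weights, this gives
  gamma(k) - sum_i phi_i gamma(k-i) = c_k,
  c_k = sigma^2 * sum_{j=k..q} theta_j psi_{j-k}   (c_k = 0 for k > q),
using gamma(-m) = gamma(m).
psi-weights needed (psi_j = theta_j + sum_i phi_i psi_{j-i}):
  psi_1 = theta_1 + phi_1 = 0.066 + (-0.664) = -0.598
  psi_2 = theta_2 + phi_1 psi_1 = -0.036 + (-0.664)(-0.598) = 0.361072
Right-hand sides:
  c_0 = sigma^2 (1 + theta_1 psi_1 + theta_2 psi_2) = 4 * (1 + (0.066)(-0.598) + (-0.036)(0.361072)) = 4 * 0.947533 = 3.790134
  c_1 = sigma^2 (theta_1 + theta_2 psi_1) = 4 * (0.066 + (-0.036)(-0.598)) = 0.350112
  c_2 = sigma^2 theta_2 = 4 * (-0.036) = -0.144
Equations for k = 0 and k = 1 (AR order 1):
  gamma(0) = phi_1 gamma(1) + c_0
  gamma(1) = phi_1 gamma(0) + c_1
Substituting the second into the first: gamma(0) (1 - phi_1^2) = c_0 + phi_1 c_1, so
  gamma(0) = (c_0 + phi_1 c_1) / (1 - phi_1^2) = (3.790134 + (-0.664)(0.350112)) / (1 - (-0.664)^2) = 3.557659 / 0.559104 = 6.363144.
Therefore gamma(0) = 6.3631 (to 4 decimal places).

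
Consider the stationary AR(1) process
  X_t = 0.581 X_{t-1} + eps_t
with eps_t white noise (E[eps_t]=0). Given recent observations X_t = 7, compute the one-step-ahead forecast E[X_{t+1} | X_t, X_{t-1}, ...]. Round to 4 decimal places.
E[X_{t+1} \mid \mathcal F_t] = 4.0670

For an AR(p) model X_t = c + sum_i phi_i X_{t-i} + eps_t, the
one-step-ahead conditional mean is
  E[X_{t+1} | X_t, ...] = c + sum_i phi_i X_{t+1-i}.
Substitute known values:
  E[X_{t+1} | ...] = (0.581) * (7)
                   = 4.0670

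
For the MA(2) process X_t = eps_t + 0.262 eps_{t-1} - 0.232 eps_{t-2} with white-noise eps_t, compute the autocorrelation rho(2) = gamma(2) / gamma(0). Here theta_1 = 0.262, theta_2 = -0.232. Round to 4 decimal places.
\rho(2) = -0.2067

For an MA(q) process with theta_0 = 1, the autocovariance is
  gamma(k) = sigma^2 * sum_{i=0..q-k} theta_i * theta_{i+k},
and rho(k) = gamma(k) / gamma(0). Sigma^2 cancels.
  numerator   = (1)*(-0.232) = -0.232.
  denominator = (1)^2 + (0.262)^2 + (-0.232)^2 = 1.122468.
  rho(2) = -0.232 / 1.122468 = -0.2067.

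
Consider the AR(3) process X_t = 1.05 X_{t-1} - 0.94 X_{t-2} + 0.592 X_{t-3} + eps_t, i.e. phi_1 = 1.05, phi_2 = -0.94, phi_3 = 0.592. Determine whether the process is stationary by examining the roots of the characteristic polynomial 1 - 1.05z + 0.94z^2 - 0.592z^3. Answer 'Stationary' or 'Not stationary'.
\text{Stationary}

The AR(p) characteristic polynomial is P(z) = 1 - 1.05z + 0.94z^2 - 0.592z^3.
Stationarity requires all roots to lie outside the unit circle, i.e. |z| > 1 for every root.
Degree 3: look for a simple real root z0 first, then factor out (1 - z/z0) and solve the remaining quadratic.
Testing z0 = 1.25: P(1.25) = 1 + (-1.05)(1.25) + (0.94)(1.25)^2 + (-0.592)(1.25)^3
  = 1 + (-1.3125) + (1.46875) + (-1.15625) = 0.  So z_0 = 1.25 is a root, |z_0| = 1.25.
Divide out the factor (1 - 0.8 z) = (1 - z/z0) (since 1/z0 = 0.8):
  P(z) = (1 - 0.8 z)(1 + (-0.25) z + (0.74) z^2)
  [check: z-coef -0.25 - (0.8) = -1.05; z^2-coef 0.74 - (0.8)(-0.25) = 0.94; z^3-coef -(0.8)(0.74) = -0.592.]
Remaining roots from the quadratic factor 1 + (-0.25) z + (0.74) z^2:
  Set 1 + (-0.25) z + (0.74) z^2 = 0, i.e. a z^2 + b z + c = 0 with a = 0.74, b = -0.25, c = 1.
  Discriminant D = b^2 - 4ac = (-0.25)^2 - 4*(0.74)*1 = 0.0625 - (2.96) = -2.8975.
  D < 0, so the roots are the complex-conjugate pair z = (-b +/- i sqrt(-D)) / (2a) = 0.1689 +/- 1.1501i.
  For a conjugate pair |z|^2 = z * conj(z) = (product of roots) = c/a = 1/(0.74) = 1.351351, so |z| = sqrt(1.351351) = 1.1625 for both roots.
Moduli of all roots: 1.2500, 1.1625, 1.1625.
All moduli strictly greater than 1? Yes.
Verdict: Stationary.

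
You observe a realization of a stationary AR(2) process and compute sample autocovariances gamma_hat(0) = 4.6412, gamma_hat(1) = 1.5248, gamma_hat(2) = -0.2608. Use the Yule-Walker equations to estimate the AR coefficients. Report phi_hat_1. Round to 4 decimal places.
\hat\phi_{1} = 0.3890

The Yule-Walker equations for an AR(p) process read, in matrix form,
  Gamma_p phi = r_p,   with   (Gamma_p)_{ij} = gamma(|i - j|),
                       (r_p)_i = gamma(i),   i,j = 1..p.
Substitute the sample gammas (Toeplitz matrix and right-hand side of size 2):
  Gamma_p = [[4.6412, 1.5248], [1.5248, 4.6412]]
  r_p     = [1.5248, -0.2608]
Written out:
  4.6412 phi_1 + 1.5248 phi_2 = 1.5248
  1.5248 phi_1 + 4.6412 phi_2 = -0.2608
Solve by Cramer's rule:
  det = gamma(0)^2 - gamma(1)^2 = (4.6412)^2 - (1.5248)^2 = 21.54073744 - 2.32501504 = 19.2157224
  phi_hat_1 = [gamma(1) gamma(0) - gamma(1) gamma(2)] / det = [(1.5248)(4.6412) - (1.5248)(-0.2608)] / 19.2157224 = 7.4745696 / 19.2157224 = 0.389
  phi_hat_2 = [gamma(0) gamma(2) - gamma(1)^2] / det = [(4.6412)(-0.2608) - (1.5248)^2] / 19.2157224 = -3.53544 / 19.2157224 = -0.184
So phi_hat = [0.3890, -0.1840].
Therefore phi_hat_1 = 0.3890.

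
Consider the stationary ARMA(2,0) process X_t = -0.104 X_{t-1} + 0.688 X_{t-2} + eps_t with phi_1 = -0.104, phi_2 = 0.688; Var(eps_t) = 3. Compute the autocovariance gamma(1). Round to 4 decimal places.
\gamma(1) = -2.1361

Multiply the model equation by X_{t-k} and take expectations. With theta_0 = psi_0 = 1 and psi_j the MA(infinity) weights, this gives
  gamma(k) - sum_i phi_i gamma(k-i) = c_k,
  c_k = sigma^2 * sum_{j=k..q} theta_j psi_{j-k}   (c_k = 0 for k > q),
using gamma(-m) = gamma(m).
Pure AR (q = 0): c_0 = sigma^2 = 3, c_k = 0 for k >= 1.
Equations for k = 0, 1, 2 (AR order 2, c_2 = 0):
  (E0) gamma(0) = phi_1 gamma(1) + phi_2 gamma(2) + c_0
  (E1) gamma(1) = phi_1 gamma(0) + phi_2 gamma(1) + c_1
  (E2) gamma(2) = phi_1 gamma(1) + phi_2 gamma(0)
From (E1): gamma(1) = A gamma(0) + B with
  A = phi_1 / (1 - phi_2) = -0.104 / 0.312 = -0.333333,   B = c_1 / (1 - phi_2) = 0 / 0.312 = 0.
Insert (E2) into (E0): gamma(0) (1 - phi_2^2) = phi_1 (1 + phi_2) gamma(1) + c_0.
  phi_1 (1 + phi_2) = (-0.104)(1.688) = -0.175552,   1 - phi_2^2 = 0.526656.
Replace gamma(1) by A gamma(0) + B and collect gamma(0):
  gamma(0) [0.526656 - (-0.175552)(-0.333333)] = c_0 = 3
  gamma(0) * 0.468139 = 3
  gamma(0) = 3 / 0.468139 = 6.408358.
  gamma(1) = A gamma(0) = (-0.333333)(6.408358) = -2.136119.
Therefore gamma(1) = -2.1361 (to 4 decimal places).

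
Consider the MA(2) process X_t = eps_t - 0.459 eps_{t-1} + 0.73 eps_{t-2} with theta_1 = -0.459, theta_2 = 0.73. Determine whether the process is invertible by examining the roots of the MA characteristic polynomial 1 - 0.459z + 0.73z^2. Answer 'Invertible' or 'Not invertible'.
\text{Invertible}

The MA(q) characteristic polynomial is P(z) = 1 - 0.459z + 0.73z^2.
Invertibility requires all roots to lie outside the unit circle, i.e. |z| > 1 for every root.
Set 1 + (-0.459) z + (0.73) z^2 = 0, i.e. a z^2 + b z + c = 0 with a = 0.73, b = -0.459, c = 1.
Discriminant D = b^2 - 4ac = (-0.459)^2 - 4*(0.73)*1 = 0.210681 - (2.92) = -2.709319.
D < 0, so the roots are the complex-conjugate pair z = (-b +/- i sqrt(-D)) / (2a) = 0.3144 +/- 1.1274i.
For a conjugate pair |z|^2 = z * conj(z) = (product of roots) = c/a = 1/(0.73) = 1.369863, so |z| = sqrt(1.369863) = 1.1704 for both roots.
Moduli of all roots: 1.1704, 1.1704.
All moduli strictly greater than 1? Yes.
Verdict: Invertible.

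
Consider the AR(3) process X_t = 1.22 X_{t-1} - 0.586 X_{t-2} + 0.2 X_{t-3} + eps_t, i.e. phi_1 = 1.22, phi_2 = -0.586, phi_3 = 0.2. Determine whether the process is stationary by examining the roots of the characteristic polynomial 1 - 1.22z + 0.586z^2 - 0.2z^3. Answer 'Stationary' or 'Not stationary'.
\text{Stationary}

The AR(p) characteristic polynomial is P(z) = 1 - 1.22z + 0.586z^2 - 0.2z^3.
Stationarity requires all roots to lie outside the unit circle, i.e. |z| > 1 for every root.
Degree 3: look for a simple real root z0 first, then factor out (1 - z/z0) and solve the remaining quadratic.
Testing z0 = 1.25: P(1.25) = 1 + (-1.22)(1.25) + (0.586)(1.25)^2 + (-0.2)(1.25)^3
  = 1 + (-1.525) + (0.915625) + (-0.390625) = 0.  So z_0 = 1.25 is a root, |z_0| = 1.25.
Divide out the factor (1 - 0.8 z) = (1 - z/z0) (since 1/z0 = 0.8):
  P(z) = (1 - 0.8 z)(1 + (-0.42) z + (0.25) z^2)
  [check: z-coef -0.42 - (0.8) = -1.22; z^2-coef 0.25 - (0.8)(-0.42) = 0.586; z^3-coef -(0.8)(0.25) = -0.2.]
Remaining roots from the quadratic factor 1 + (-0.42) z + (0.25) z^2:
  Set 1 + (-0.42) z + (0.25) z^2 = 0, i.e. a z^2 + b z + c = 0 with a = 0.25, b = -0.42, c = 1.
  Discriminant D = b^2 - 4ac = (-0.42)^2 - 4*(0.25)*1 = 0.1764 - (1) = -0.8236.
  D < 0, so the roots are the complex-conjugate pair z = (-b +/- i sqrt(-D)) / (2a) = 0.84 +/- 1.815i.
  For a conjugate pair |z|^2 = z * conj(z) = (product of roots) = c/a = 1/(0.25) = 4, so |z| = sqrt(4) = 2 for both roots.
Moduli of all roots: 1.2500, 2.0000, 2.0000.
All moduli strictly greater than 1? Yes.
Verdict: Stationary.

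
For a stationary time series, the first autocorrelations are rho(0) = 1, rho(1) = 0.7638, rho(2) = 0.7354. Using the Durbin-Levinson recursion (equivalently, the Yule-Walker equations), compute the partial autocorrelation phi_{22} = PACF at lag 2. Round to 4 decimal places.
\phi_{22} = 0.3649

The PACF at lag k is phi_{kk}, the last component of the solution
to the Yule-Walker system G_k phi = r_k where
  (G_k)_{ij} = rho(|i - j|), (r_k)_i = rho(i), i,j = 1..k.
Equivalently, Durbin-Levinson gives phi_{kk} iteratively:
  phi_{11} = rho(1)
  phi_{kk} = [rho(k) - sum_{j=1..k-1} phi_{k-1,j} rho(k-j)]
            / [1 - sum_{j=1..k-1} phi_{k-1,j} rho(j)],
  phi_{k,j} = phi_{k-1,j} - phi_{kk} phi_{k-1,k-j},  j = 1..k-1.
Step k = 1:
  phi_11 = rho(1) = 0.7638.
Step k = 2:
  phi_22 = [rho(2) - phi_11 rho(1)] / [1 - phi_11 rho(1)] = [0.7354 - (0.7638)(0.7638)] / [1 - (0.7638)(0.7638)]
         = 0.15200956 / 0.41660956 = 0.3649.
Therefore phi_{22} = 0.3649.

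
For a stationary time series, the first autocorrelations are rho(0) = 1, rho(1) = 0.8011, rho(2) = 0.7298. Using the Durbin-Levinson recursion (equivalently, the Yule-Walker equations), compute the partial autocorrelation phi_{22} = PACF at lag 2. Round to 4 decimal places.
\phi_{22} = 0.2458

The PACF at lag k is phi_{kk}, the last component of the solution
to the Yule-Walker system G_k phi = r_k where
  (G_k)_{ij} = rho(|i - j|), (r_k)_i = rho(i), i,j = 1..k.
Equivalently, Durbin-Levinson gives phi_{kk} iteratively:
  phi_{11} = rho(1)
  phi_{kk} = [rho(k) - sum_{j=1..k-1} phi_{k-1,j} rho(k-j)]
            / [1 - sum_{j=1..k-1} phi_{k-1,j} rho(j)],
  phi_{k,j} = phi_{k-1,j} - phi_{kk} phi_{k-1,k-j},  j = 1..k-1.
Step k = 1:
  phi_11 = rho(1) = 0.8011.
Step k = 2:
  phi_22 = [rho(2) - phi_11 rho(1)] / [1 - phi_11 rho(1)] = [0.7298 - (0.8011)(0.8011)] / [1 - (0.8011)(0.8011)]
         = 0.08803879 / 0.35823879 = 0.2458.
Therefore phi_{22} = 0.2458.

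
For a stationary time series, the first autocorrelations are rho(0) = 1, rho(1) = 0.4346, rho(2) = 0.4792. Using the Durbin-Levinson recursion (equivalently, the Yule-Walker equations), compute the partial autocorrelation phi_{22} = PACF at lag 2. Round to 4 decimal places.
\phi_{22} = 0.3579

The PACF at lag k is phi_{kk}, the last component of the solution
to the Yule-Walker system G_k phi = r_k where
  (G_k)_{ij} = rho(|i - j|), (r_k)_i = rho(i), i,j = 1..k.
Equivalently, Durbin-Levinson gives phi_{kk} iteratively:
  phi_{11} = rho(1)
  phi_{kk} = [rho(k) - sum_{j=1..k-1} phi_{k-1,j} rho(k-j)]
            / [1 - sum_{j=1..k-1} phi_{k-1,j} rho(j)],
  phi_{k,j} = phi_{k-1,j} - phi_{kk} phi_{k-1,k-j},  j = 1..k-1.
Step k = 1:
  phi_11 = rho(1) = 0.4346.
Step k = 2:
  phi_22 = [rho(2) - phi_11 rho(1)] / [1 - phi_11 rho(1)] = [0.4792 - (0.4346)(0.4346)] / [1 - (0.4346)(0.4346)]
         = 0.29032284 / 0.81112284 = 0.3579.
Therefore phi_{22} = 0.3579.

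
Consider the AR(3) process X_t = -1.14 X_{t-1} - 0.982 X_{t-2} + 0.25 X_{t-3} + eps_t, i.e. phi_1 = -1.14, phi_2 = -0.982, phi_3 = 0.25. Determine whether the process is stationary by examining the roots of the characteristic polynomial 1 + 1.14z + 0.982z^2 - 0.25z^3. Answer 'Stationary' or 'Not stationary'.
\text{Not stationary}

The AR(p) characteristic polynomial is P(z) = 1 + 1.14z + 0.982z^2 - 0.25z^3.
Stationarity requires all roots to lie outside the unit circle, i.e. |z| > 1 for every root.
Degree 3: look for a simple real root z0 first, then factor out (1 - z/z0) and solve the remaining quadratic.
Testing z0 = 5: P(5) = 1 + (1.14)(5) + (0.982)(5)^2 + (-0.25)(5)^3
  = 1 + (5.7) + (24.55) + (-31.25) = 0.  So z_0 = 5 is a root, |z_0| = 5.
Divide out the factor (1 - 0.2 z) = (1 - z/z0) (since 1/z0 = 0.2):
  P(z) = (1 - 0.2 z)(1 + (1.34) z + (1.25) z^2)
  [check: z-coef 1.34 - (0.2) = 1.14; z^2-coef 1.25 - (0.2)(1.34) = 0.982; z^3-coef -(0.2)(1.25) = -0.25.]
Remaining roots from the quadratic factor 1 + (1.34) z + (1.25) z^2:
  Set 1 + (1.34) z + (1.25) z^2 = 0, i.e. a z^2 + b z + c = 0 with a = 1.25, b = 1.34, c = 1.
  Discriminant D = b^2 - 4ac = (1.34)^2 - 4*(1.25)*1 = 1.7956 - (5) = -3.2044.
  D < 0, so the roots are the complex-conjugate pair z = (-b +/- i sqrt(-D)) / (2a) = -0.536 +/- 0.716i.
  For a conjugate pair |z|^2 = z * conj(z) = (product of roots) = c/a = 1/(1.25) = 0.8, so |z| = sqrt(0.8) = 0.8944 for both roots.
Moduli of all roots: 5.0000, 0.8944, 0.8944.
All moduli strictly greater than 1? No.
Verdict: Not stationary.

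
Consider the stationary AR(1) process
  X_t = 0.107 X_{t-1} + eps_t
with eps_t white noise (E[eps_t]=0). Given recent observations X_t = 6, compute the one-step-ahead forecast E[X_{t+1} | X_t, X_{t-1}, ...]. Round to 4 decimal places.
E[X_{t+1} \mid \mathcal F_t] = 0.6420

For an AR(p) model X_t = c + sum_i phi_i X_{t-i} + eps_t, the
one-step-ahead conditional mean is
  E[X_{t+1} | X_t, ...] = c + sum_i phi_i X_{t+1-i}.
Substitute known values:
  E[X_{t+1} | ...] = (0.107) * (6)
                   = 0.6420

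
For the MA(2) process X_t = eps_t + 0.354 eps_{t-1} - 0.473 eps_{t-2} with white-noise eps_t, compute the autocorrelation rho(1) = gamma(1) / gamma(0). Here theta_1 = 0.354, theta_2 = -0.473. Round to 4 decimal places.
\rho(1) = 0.1383

For an MA(q) process with theta_0 = 1, the autocovariance is
  gamma(k) = sigma^2 * sum_{i=0..q-k} theta_i * theta_{i+k},
and rho(k) = gamma(k) / gamma(0). Sigma^2 cancels.
  numerator   = (1)*(0.354) + (0.354)*(-0.473) = 0.186558.
  denominator = (1)^2 + (0.354)^2 + (-0.473)^2 = 1.349045.
  rho(1) = 0.186558 / 1.349045 = 0.1383.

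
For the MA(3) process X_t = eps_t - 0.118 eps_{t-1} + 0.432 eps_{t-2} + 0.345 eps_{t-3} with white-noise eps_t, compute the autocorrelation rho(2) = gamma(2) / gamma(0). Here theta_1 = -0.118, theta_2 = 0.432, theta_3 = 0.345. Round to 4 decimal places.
\rho(2) = 0.2965

For an MA(q) process with theta_0 = 1, the autocovariance is
  gamma(k) = sigma^2 * sum_{i=0..q-k} theta_i * theta_{i+k},
and rho(k) = gamma(k) / gamma(0). Sigma^2 cancels.
  numerator   = (1)*(0.432) + (-0.118)*(0.345) = 0.39129.
  denominator = (1)^2 + (-0.118)^2 + (0.432)^2 + (0.345)^2 = 1.319573.
  rho(2) = 0.39129 / 1.319573 = 0.2965.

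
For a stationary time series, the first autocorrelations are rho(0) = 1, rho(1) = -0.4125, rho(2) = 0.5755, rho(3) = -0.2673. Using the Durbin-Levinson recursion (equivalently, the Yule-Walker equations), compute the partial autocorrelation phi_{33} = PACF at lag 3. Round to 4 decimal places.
\phi_{33} = 0.0880

The PACF at lag k is phi_{kk}, the last component of the solution
to the Yule-Walker system G_k phi = r_k where
  (G_k)_{ij} = rho(|i - j|), (r_k)_i = rho(i), i,j = 1..k.
Equivalently, Durbin-Levinson gives phi_{kk} iteratively:
  phi_{11} = rho(1)
  phi_{kk} = [rho(k) - sum_{j=1..k-1} phi_{k-1,j} rho(k-j)]
            / [1 - sum_{j=1..k-1} phi_{k-1,j} rho(j)],
  phi_{k,j} = phi_{k-1,j} - phi_{kk} phi_{k-1,k-j},  j = 1..k-1.
Step k = 1:
  phi_11 = rho(1) = -0.4125.
Step k = 2:
  phi_22 = [rho(2) - phi_11 rho(1)] / [1 - phi_11 rho(1)] = [0.5755 - (-0.4125)(-0.4125)] / [1 - (-0.4125)(-0.4125)]
         = 0.40534375 / 0.82984375 = 0.488458.
  Update: phi_21 = phi_11 - phi_22 phi_11 = -0.4125 - (0.488458)(-0.4125) = -0.211011.
Step k = 3:
  phi_33 = [rho(3) - phi_21 rho(2) - phi_22 rho(1)] / [1 - phi_21 rho(1) - phi_22 rho(2)]
    numerator   = -0.2673 - (-0.211011)(0.5755) - (0.488458)(-0.4125) = 0.05562578
    denominator = 1 - (-0.211011)(-0.4125) - (0.488458)(0.5755) = 0.63185039
  phi_33 = 0.05562578 / 0.63185039 = 0.088.
Therefore phi_{33} = 0.0880.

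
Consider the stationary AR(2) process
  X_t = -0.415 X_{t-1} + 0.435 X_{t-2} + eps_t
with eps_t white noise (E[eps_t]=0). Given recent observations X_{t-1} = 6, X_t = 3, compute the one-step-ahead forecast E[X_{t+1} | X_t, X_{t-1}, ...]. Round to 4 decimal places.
E[X_{t+1} \mid \mathcal F_t] = 1.3650

For an AR(p) model X_t = c + sum_i phi_i X_{t-i} + eps_t, the
one-step-ahead conditional mean is
  E[X_{t+1} | X_t, ...] = c + sum_i phi_i X_{t+1-i}.
Substitute known values:
  E[X_{t+1} | ...] = (-0.415) * (3) + (0.435) * (6)
                   = 1.3650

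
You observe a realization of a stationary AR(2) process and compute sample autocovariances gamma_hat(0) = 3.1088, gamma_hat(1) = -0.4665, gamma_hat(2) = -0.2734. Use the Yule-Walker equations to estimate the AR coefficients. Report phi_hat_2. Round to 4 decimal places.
\hat\phi_{2} = -0.1130

The Yule-Walker equations for an AR(p) process read, in matrix form,
  Gamma_p phi = r_p,   with   (Gamma_p)_{ij} = gamma(|i - j|),
                       (r_p)_i = gamma(i),   i,j = 1..p.
Substitute the sample gammas (Toeplitz matrix and right-hand side of size 2):
  Gamma_p = [[3.1088, -0.4665], [-0.4665, 3.1088]]
  r_p     = [-0.4665, -0.2734]
Written out:
  3.1088 phi_1 - 0.4665 phi_2 = -0.4665
  -0.4665 phi_1 + 3.1088 phi_2 = -0.2734
Solve by Cramer's rule:
  det = gamma(0)^2 - gamma(1)^2 = (3.1088)^2 - (-0.4665)^2 = 9.66463744 - 0.21762225 = 9.44701519
  phi_hat_1 = [gamma(1) gamma(0) - gamma(1) gamma(2)] / det = [(-0.4665)(3.1088) - (-0.4665)(-0.2734)] / 9.44701519 = -1.5777963 / 9.44701519 = -0.167
  phi_hat_2 = [gamma(0) gamma(2) - gamma(1)^2] / det = [(3.1088)(-0.2734) - (-0.4665)^2] / 9.44701519 = -1.06756817 / 9.44701519 = -0.113
So phi_hat = [-0.1670, -0.1130].
Therefore phi_hat_2 = -0.1130.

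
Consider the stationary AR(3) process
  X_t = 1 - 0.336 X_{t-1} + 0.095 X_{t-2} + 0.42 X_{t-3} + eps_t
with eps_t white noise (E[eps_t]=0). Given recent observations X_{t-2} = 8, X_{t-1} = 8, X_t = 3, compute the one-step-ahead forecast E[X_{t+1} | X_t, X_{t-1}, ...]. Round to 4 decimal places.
E[X_{t+1} \mid \mathcal F_t] = 4.1120

For an AR(p) model X_t = c + sum_i phi_i X_{t-i} + eps_t, the
one-step-ahead conditional mean is
  E[X_{t+1} | X_t, ...] = c + sum_i phi_i X_{t+1-i}.
Substitute known values:
  E[X_{t+1} | ...] = 1 + (-0.336) * (3) + (0.095) * (8) + (0.42) * (8)
                   = 4.1120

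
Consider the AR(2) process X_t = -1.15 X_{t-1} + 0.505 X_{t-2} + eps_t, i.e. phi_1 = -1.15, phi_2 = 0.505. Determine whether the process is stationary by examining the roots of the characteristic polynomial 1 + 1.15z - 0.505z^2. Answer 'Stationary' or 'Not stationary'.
\text{Not stationary}

The AR(p) characteristic polynomial is P(z) = 1 + 1.15z - 0.505z^2.
Stationarity requires all roots to lie outside the unit circle, i.e. |z| > 1 for every root.
Set 1 + (1.15) z + (-0.505) z^2 = 0, i.e. a z^2 + b z + c = 0 with a = -0.505, b = 1.15, c = 1.
Discriminant D = b^2 - 4ac = (1.15)^2 - 4*(-0.505)*1 = 1.3225 - (-2.02) = 3.3425.
D >= 0, so the roots are real: z = (-b +/- sqrt(D)) / (2a) = (-1.15 +/- 1.828251) / (-1.01).
  z_1 = (-1.15 + 1.828251) / (-1.01) = -0.6715,   |z_1| = 0.6715.
  z_2 = (-1.15 - 1.828251) / (-1.01) = 2.9488,   |z_2| = 2.9488.
Moduli of all roots: 0.6715, 2.9488.
All moduli strictly greater than 1? No.
Verdict: Not stationary.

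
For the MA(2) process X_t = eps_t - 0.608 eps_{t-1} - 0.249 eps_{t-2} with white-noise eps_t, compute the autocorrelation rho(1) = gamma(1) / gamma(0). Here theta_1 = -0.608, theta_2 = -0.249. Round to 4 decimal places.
\rho(1) = -0.3189

For an MA(q) process with theta_0 = 1, the autocovariance is
  gamma(k) = sigma^2 * sum_{i=0..q-k} theta_i * theta_{i+k},
and rho(k) = gamma(k) / gamma(0). Sigma^2 cancels.
  numerator   = (1)*(-0.608) + (-0.608)*(-0.249) = -0.456608.
  denominator = (1)^2 + (-0.608)^2 + (-0.249)^2 = 1.431665.
  rho(1) = -0.456608 / 1.431665 = -0.3189.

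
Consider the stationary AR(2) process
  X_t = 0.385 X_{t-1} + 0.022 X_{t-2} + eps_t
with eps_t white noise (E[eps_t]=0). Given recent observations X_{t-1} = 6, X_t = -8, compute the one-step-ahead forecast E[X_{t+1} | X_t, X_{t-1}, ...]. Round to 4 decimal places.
E[X_{t+1} \mid \mathcal F_t] = -2.9480

For an AR(p) model X_t = c + sum_i phi_i X_{t-i} + eps_t, the
one-step-ahead conditional mean is
  E[X_{t+1} | X_t, ...] = c + sum_i phi_i X_{t+1-i}.
Substitute known values:
  E[X_{t+1} | ...] = (0.385) * (-8) + (0.022) * (6)
                   = -2.9480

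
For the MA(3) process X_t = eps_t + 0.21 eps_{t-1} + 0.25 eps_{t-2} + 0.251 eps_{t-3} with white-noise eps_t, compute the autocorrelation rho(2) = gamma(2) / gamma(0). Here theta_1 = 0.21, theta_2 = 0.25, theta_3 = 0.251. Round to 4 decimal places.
\rho(2) = 0.2588

For an MA(q) process with theta_0 = 1, the autocovariance is
  gamma(k) = sigma^2 * sum_{i=0..q-k} theta_i * theta_{i+k},
and rho(k) = gamma(k) / gamma(0). Sigma^2 cancels.
  numerator   = (1)*(0.25) + (0.21)*(0.251) = 0.30271.
  denominator = (1)^2 + (0.21)^2 + (0.25)^2 + (0.251)^2 = 1.169601.
  rho(2) = 0.30271 / 1.169601 = 0.2588.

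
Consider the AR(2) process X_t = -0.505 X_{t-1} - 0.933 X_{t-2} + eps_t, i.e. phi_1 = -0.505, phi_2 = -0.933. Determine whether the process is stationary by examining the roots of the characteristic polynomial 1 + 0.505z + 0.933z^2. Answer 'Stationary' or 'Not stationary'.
\text{Stationary}

The AR(p) characteristic polynomial is P(z) = 1 + 0.505z + 0.933z^2.
Stationarity requires all roots to lie outside the unit circle, i.e. |z| > 1 for every root.
Set 1 + (0.505) z + (0.933) z^2 = 0, i.e. a z^2 + b z + c = 0 with a = 0.933, b = 0.505, c = 1.
Discriminant D = b^2 - 4ac = (0.505)^2 - 4*(0.933)*1 = 0.255025 - (3.732) = -3.476975.
D < 0, so the roots are the complex-conjugate pair z = (-b +/- i sqrt(-D)) / (2a) = -0.2706 +/- 0.9993i.
For a conjugate pair |z|^2 = z * conj(z) = (product of roots) = c/a = 1/(0.933) = 1.071811, so |z| = sqrt(1.071811) = 1.0353 for both roots.
Moduli of all roots: 1.0353, 1.0353.
All moduli strictly greater than 1? Yes.
Verdict: Stationary.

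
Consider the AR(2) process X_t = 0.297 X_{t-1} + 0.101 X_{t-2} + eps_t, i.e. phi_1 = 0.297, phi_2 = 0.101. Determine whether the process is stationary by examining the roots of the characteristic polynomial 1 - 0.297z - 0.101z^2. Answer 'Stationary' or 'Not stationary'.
\text{Stationary}

The AR(p) characteristic polynomial is P(z) = 1 - 0.297z - 0.101z^2.
Stationarity requires all roots to lie outside the unit circle, i.e. |z| > 1 for every root.
Set 1 + (-0.297) z + (-0.101) z^2 = 0, i.e. a z^2 + b z + c = 0 with a = -0.101, b = -0.297, c = 1.
Discriminant D = b^2 - 4ac = (-0.297)^2 - 4*(-0.101)*1 = 0.088209 - (-0.404) = 0.492209.
D >= 0, so the roots are real: z = (-b +/- sqrt(D)) / (2a) = (0.297 +/- 0.701576) / (-0.202).
  z_1 = (0.297 + 0.701576) / (-0.202) = -4.9434,   |z_1| = 4.9434.
  z_2 = (0.297 - 0.701576) / (-0.202) = 2.0029,   |z_2| = 2.0029.
Moduli of all roots: 4.9434, 2.0029.
All moduli strictly greater than 1? Yes.
Verdict: Stationary.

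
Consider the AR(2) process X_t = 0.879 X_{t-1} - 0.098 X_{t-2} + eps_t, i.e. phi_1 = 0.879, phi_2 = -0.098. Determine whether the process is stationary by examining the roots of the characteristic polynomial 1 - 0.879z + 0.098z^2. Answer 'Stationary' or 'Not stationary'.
\text{Stationary}

The AR(p) characteristic polynomial is P(z) = 1 - 0.879z + 0.098z^2.
Stationarity requires all roots to lie outside the unit circle, i.e. |z| > 1 for every root.
Set 1 + (-0.879) z + (0.098) z^2 = 0, i.e. a z^2 + b z + c = 0 with a = 0.098, b = -0.879, c = 1.
Discriminant D = b^2 - 4ac = (-0.879)^2 - 4*(0.098)*1 = 0.772641 - (0.392) = 0.380641.
D >= 0, so the roots are real: z = (-b +/- sqrt(D)) / (2a) = (0.879 +/- 0.616961) / (0.196).
  z_1 = (0.879 + 0.616961) / (0.196) = 7.6325,   |z_1| = 7.6325.
  z_2 = (0.879 - 0.616961) / (0.196) = 1.3369,   |z_2| = 1.3369.
Moduli of all roots: 7.6325, 1.3369.
All moduli strictly greater than 1? Yes.
Verdict: Stationary.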